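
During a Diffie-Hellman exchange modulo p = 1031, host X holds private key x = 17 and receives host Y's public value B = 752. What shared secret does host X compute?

Shared key K = 752^17 mod 1031.
752^1 ≡ 752 (mod 1031)
752^2 = (752^1)^2 ≡ 752^2 = 565504 ≡ 516 (mod 1031)
752^4 = (752^2)^2 ≡ 516^2 = 266256 ≡ 258 (mod 1031)
752^8 = (752^4)^2 ≡ 258^2 = 66564 ≡ 580 (mod 1031)
752^16 = (752^8)^2 ≡ 580^2 = 336400 ≡ 294 (mod 1031)
752^17 = 752^16 · 752^1 ≡ 294 · 752 ≡ 454 (mod 1031).

454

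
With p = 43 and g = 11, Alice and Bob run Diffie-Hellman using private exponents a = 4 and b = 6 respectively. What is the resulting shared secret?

Bob sends B = g^b mod p = 11^6 mod 43.
11^1 ≡ 11 (mod 43)
11^2 = (11^1)^2 ≡ 11^2 = 121 ≡ 35 (mod 43)
11^4 = (11^2)^2 ≡ 35^2 = 1225 ≡ 21 (mod 43)
11^6 = 11^4 · 11^2 ≡ 21 · 35 ≡ 4 (mod 43).
So B = 4. Alice then computes K = B^a mod p = 4^4 mod 43.
4^1 ≡ 4 (mod 43)
4^2 = (4^1)^2 ≡ 4^2 = 16 ≡ 16 (mod 43)
4^4 = (4^2)^2 ≡ 16^2 = 256 ≡ 41 (mod 43)

41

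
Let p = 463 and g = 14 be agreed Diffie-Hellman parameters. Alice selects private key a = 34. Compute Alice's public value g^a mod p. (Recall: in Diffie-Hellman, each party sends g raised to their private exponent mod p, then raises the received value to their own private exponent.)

200

Public value = 14^34 mod 463.
14^1 ≡ 14 (mod 463)
14^2 = (14^1)^2 ≡ 14^2 = 196 ≡ 196 (mod 463)
14^4 = (14^2)^2 ≡ 196^2 = 38416 ≡ 450 (mod 463)
14^8 = (14^4)^2 ≡ 450^2 = 202500 ≡ 169 (mod 463)
14^16 = (14^8)^2 ≡ 169^2 = 28561 ≡ 318 (mod 463)
14^32 = (14^16)^2 ≡ 318^2 = 101124 ≡ 190 (mod 463)
14^34 = 14^32 · 14^2 ≡ 190 · 196 ≡ 200 (mod 463).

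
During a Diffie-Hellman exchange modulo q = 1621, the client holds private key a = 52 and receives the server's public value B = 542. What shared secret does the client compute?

Shared key K = 542^52 mod 1621.
542^1 ≡ 542 (mod 1621)
542^2 = (542^1)^2 ≡ 542^2 = 293764 ≡ 363 (mod 1621)
542^4 = (542^2)^2 ≡ 363^2 = 131769 ≡ 468 (mod 1621)
542^8 = (542^4)^2 ≡ 468^2 = 219024 ≡ 189 (mod 1621)
542^16 = (542^8)^2 ≡ 189^2 = 35721 ≡ 59 (mod 1621)
542^32 = (542^16)^2 ≡ 59^2 = 3481 ≡ 239 (mod 1621)
542^52 = 542^32 · 542^16 · 542^4 ≡ 239 · 59 · 468 ≡ 177 (mod 1621).

177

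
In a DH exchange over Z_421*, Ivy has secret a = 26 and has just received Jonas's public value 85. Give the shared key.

Shared key K = 85^26 mod 421.
85^1 ≡ 85 (mod 421)
85^2 = (85^1)^2 ≡ 85^2 = 7225 ≡ 68 (mod 421)
85^4 = (85^2)^2 ≡ 68^2 = 4624 ≡ 414 (mod 421)
85^8 = (85^4)^2 ≡ 414^2 = 171396 ≡ 49 (mod 421)
85^16 = (85^8)^2 ≡ 49^2 = 2401 ≡ 296 (mod 421)
85^26 = 85^16 · 85^8 · 85^2 ≡ 296 · 49 · 68 ≡ 290 (mod 421).

290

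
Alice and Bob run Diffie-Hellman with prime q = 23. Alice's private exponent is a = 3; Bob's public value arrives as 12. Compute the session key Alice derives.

Shared key K = 12^3 mod 23.
12^1 ≡ 12 (mod 23)
12^2 = (12^1)^2 ≡ 12^2 = 144 ≡ 6 (mod 23)
12^3 = 12^2 · 12^1 ≡ 6 · 12 ≡ 3 (mod 23).

3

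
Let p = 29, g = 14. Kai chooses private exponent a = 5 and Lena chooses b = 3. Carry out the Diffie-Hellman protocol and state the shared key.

15

Kai sends A = g^a mod p = 14^5 mod 29.
14^1 ≡ 14 (mod 29)
14^2 = (14^1)^2 ≡ 14^2 = 196 ≡ 22 (mod 29)
14^4 = (14^2)^2 ≡ 22^2 = 484 ≡ 20 (mod 29)
14^5 = 14^4 · 14^1 ≡ 20 · 14 ≡ 19 (mod 29).
So A = 19. Lena then computes K = A^b mod p = 19^3 mod 29.
19^1 ≡ 19 (mod 29)
19^2 = (19^1)^2 ≡ 19^2 = 361 ≡ 13 (mod 29)
19^3 = 19^2 · 19^1 ≡ 13 · 19 ≡ 15 (mod 29).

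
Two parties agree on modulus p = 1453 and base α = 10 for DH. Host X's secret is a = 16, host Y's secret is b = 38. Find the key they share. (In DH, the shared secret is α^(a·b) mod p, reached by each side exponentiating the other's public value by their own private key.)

919

Host Y sends B = α^b mod p = 10^38 mod 1453.
10^1 ≡ 10 (mod 1453)
10^2 = (10^1)^2 ≡ 10^2 = 100 ≡ 100 (mod 1453)
10^4 = (10^2)^2 ≡ 100^2 = 10000 ≡ 1282 (mod 1453)
10^8 = (10^4)^2 ≡ 1282^2 = 1643524 ≡ 181 (mod 1453)
10^16 = (10^8)^2 ≡ 181^2 = 32761 ≡ 795 (mod 1453)
10^32 = (10^16)^2 ≡ 795^2 = 632025 ≡ 1423 (mod 1453)
10^38 = 10^32 · 10^4 · 10^2 ≡ 1423 · 1282 · 100 ≡ 91 (mod 1453).
So B = 91. Host X then computes K = B^a mod p = 91^16 mod 1453.
91^1 ≡ 91 (mod 1453)
91^2 = (91^1)^2 ≡ 91^2 = 8281 ≡ 1016 (mod 1453)
91^4 = (91^2)^2 ≡ 1016^2 = 1032256 ≡ 626 (mod 1453)
91^8 = (91^4)^2 ≡ 626^2 = 391876 ≡ 1019 (mod 1453)
91^16 = (91^8)^2 ≡ 1019^2 = 1038361 ≡ 919 (mod 1453)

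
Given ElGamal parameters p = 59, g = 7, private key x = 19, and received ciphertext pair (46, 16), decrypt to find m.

Shared mask s = c₁^x mod p = 46^19 mod 59.
46^1 ≡ 46 (mod 59)
46^2 = (46^1)^2 ≡ 46^2 = 2116 ≡ 51 (mod 59)
46^4 = (46^2)^2 ≡ 51^2 = 2601 ≡ 5 (mod 59)
46^8 = (46^4)^2 ≡ 5^2 = 25 ≡ 25 (mod 59)
46^16 = (46^8)^2 ≡ 25^2 = 625 ≡ 35 (mod 59)
46^19 = 46^16 · 46^2 · 46^1 ≡ 35 · 51 · 46 ≡ 41 (mod 59).
So s = 41; s⁻¹ ≡ 36 (mod 59).
m = c₂ · s⁻¹ mod 59 = 16 · 36 mod 59 = 45.

45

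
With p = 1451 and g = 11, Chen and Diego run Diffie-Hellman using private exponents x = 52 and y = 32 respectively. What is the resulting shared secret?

955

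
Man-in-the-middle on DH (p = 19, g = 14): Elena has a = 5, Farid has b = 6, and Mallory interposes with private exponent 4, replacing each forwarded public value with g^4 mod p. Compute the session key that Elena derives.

6

Elena receives Mallory's public value M = 14^4 mod 19 instead of the honest one.
14^1 ≡ 14 (mod 19)
14^2 = (14^1)^2 ≡ 14^2 = 196 ≡ 6 (mod 19)
14^4 = (14^2)^2 ≡ 6^2 = 36 ≡ 17 (mod 19)
So M = 17. Elena computes K = M^5 mod 19.
17^1 ≡ 17 (mod 19)
17^2 = (17^1)^2 ≡ 17^2 = 289 ≡ 4 (mod 19)
17^4 = (17^2)^2 ≡ 4^2 = 16 ≡ 16 (mod 19)
17^5 = 17^4 · 17^1 ≡ 16 · 17 ≡ 6 (mod 19).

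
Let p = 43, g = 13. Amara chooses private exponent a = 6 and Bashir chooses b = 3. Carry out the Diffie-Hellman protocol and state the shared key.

Amara sends A = g^a mod p = 13^6 mod 43.
13^1 ≡ 13 (mod 43)
13^2 = (13^1)^2 ≡ 13^2 = 169 ≡ 40 (mod 43)
13^4 = (13^2)^2 ≡ 40^2 = 1600 ≡ 9 (mod 43)
13^6 = 13^4 · 13^2 ≡ 9 · 40 ≡ 16 (mod 43).
So A = 16. Bashir then computes K = A^b mod p = 16^3 mod 43.
16^1 ≡ 16 (mod 43)
16^2 = (16^1)^2 ≡ 16^2 = 256 ≡ 41 (mod 43)
16^3 = 16^2 · 16^1 ≡ 41 · 16 ≡ 11 (mod 43).

11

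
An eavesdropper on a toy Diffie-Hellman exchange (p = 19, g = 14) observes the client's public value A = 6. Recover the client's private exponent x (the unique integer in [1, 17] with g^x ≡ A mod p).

Try successive powers of 14 modulo 19:
14^1 ≡ 14
14^2 ≡ 6
Found: x = 2.

2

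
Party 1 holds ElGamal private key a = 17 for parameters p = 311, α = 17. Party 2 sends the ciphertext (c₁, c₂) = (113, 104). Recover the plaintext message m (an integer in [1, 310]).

Shared mask s = c₁^a mod p = 113^17 mod 311.
113^1 ≡ 113 (mod 311)
113^2 = (113^1)^2 ≡ 113^2 = 12769 ≡ 18 (mod 311)
113^4 = (113^2)^2 ≡ 18^2 = 324 ≡ 13 (mod 311)
113^8 = (113^4)^2 ≡ 13^2 = 169 ≡ 169 (mod 311)
113^16 = (113^8)^2 ≡ 169^2 = 28561 ≡ 260 (mod 311)
113^17 = 113^16 · 113^1 ≡ 260 · 113 ≡ 146 (mod 311).
So s = 146; s⁻¹ ≡ 49 (mod 311).
m = c₂ · s⁻¹ mod 311 = 104 · 49 mod 311 = 120.

120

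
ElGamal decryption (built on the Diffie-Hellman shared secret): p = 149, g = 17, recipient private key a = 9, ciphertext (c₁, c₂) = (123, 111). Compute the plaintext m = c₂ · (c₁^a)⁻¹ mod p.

15

Shared mask s = c₁^a mod p = 123^9 mod 149.
123^1 ≡ 123 (mod 149)
123^2 = (123^1)^2 ≡ 123^2 = 15129 ≡ 80 (mod 149)
123^4 = (123^2)^2 ≡ 80^2 = 6400 ≡ 142 (mod 149)
123^8 = (123^4)^2 ≡ 142^2 = 20164 ≡ 49 (mod 149)
123^9 = 123^8 · 123^1 ≡ 49 · 123 ≡ 67 (mod 149).
So s = 67; s⁻¹ ≡ 129 (mod 149).
m = c₂ · s⁻¹ mod 149 = 111 · 129 mod 149 = 15.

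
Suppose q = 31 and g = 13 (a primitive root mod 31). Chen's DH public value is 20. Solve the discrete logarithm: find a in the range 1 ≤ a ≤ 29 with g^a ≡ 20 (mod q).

Try successive powers of 13 modulo 31:
13^1 ≡ 13
13^2 ≡ 14
13^3 ≡ 27
13^4 ≡ 10
13^5 ≡ 6
13^6 ≡ 16
13^7 ≡ 22
13^8 ≡ 7
13^9 ≡ 29
13^10 ≡ 5
13^11 ≡ 3
13^12 ≡ 8
13^13 ≡ 11
13^14 ≡ 19
13^15 ≡ 30
13^16 ≡ 18
13^17 ≡ 17
13^18 ≡ 4
13^19 ≡ 21
13^20 ≡ 25
13^21 ≡ 15
13^22 ≡ 9
13^23 ≡ 24
13^24 ≡ 2
13^25 ≡ 26
13^26 ≡ 28
13^27 ≡ 23
13^28 ≡ 20
Found: a = 28.

28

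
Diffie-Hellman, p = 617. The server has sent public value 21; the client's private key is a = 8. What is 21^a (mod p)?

451

Shared key K = 21^8 mod 617.
21^1 ≡ 21 (mod 617)
21^2 = (21^1)^2 ≡ 21^2 = 441 ≡ 441 (mod 617)
21^4 = (21^2)^2 ≡ 441^2 = 194481 ≡ 126 (mod 617)
21^8 = (21^4)^2 ≡ 126^2 = 15876 ≡ 451 (mod 617)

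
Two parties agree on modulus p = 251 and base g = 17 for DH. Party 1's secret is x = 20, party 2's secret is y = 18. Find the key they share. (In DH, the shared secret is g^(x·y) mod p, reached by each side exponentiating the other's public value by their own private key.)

Party 1 sends A = g^x mod p = 17^20 mod 251.
17^1 ≡ 17 (mod 251)
17^2 = (17^1)^2 ≡ 17^2 = 289 ≡ 38 (mod 251)
17^4 = (17^2)^2 ≡ 38^2 = 1444 ≡ 189 (mod 251)
17^8 = (17^4)^2 ≡ 189^2 = 35721 ≡ 79 (mod 251)
17^16 = (17^8)^2 ≡ 79^2 = 6241 ≡ 217 (mod 251)
17^20 = 17^16 · 17^4 ≡ 217 · 189 ≡ 100 (mod 251).
So A = 100. Party 2 then computes K = A^y mod p = 100^18 mod 251.
100^1 ≡ 100 (mod 251)
100^2 = (100^1)^2 ≡ 100^2 = 10000 ≡ 211 (mod 251)
100^4 = (100^2)^2 ≡ 211^2 = 44521 ≡ 94 (mod 251)
100^8 = (100^4)^2 ≡ 94^2 = 8836 ≡ 51 (mod 251)
100^16 = (100^8)^2 ≡ 51^2 = 2601 ≡ 91 (mod 251)
100^18 = 100^16 · 100^2 ≡ 91 · 211 ≡ 125 (mod 251).

125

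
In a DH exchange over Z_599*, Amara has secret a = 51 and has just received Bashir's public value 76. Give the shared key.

288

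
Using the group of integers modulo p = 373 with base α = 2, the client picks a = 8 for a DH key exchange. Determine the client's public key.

256

Public value = 2^8 (mod 373).
2^1 ≡ 2 (mod 373)
2^2 = (2^1)^2 ≡ 2^2 = 4 ≡ 4 (mod 373)
2^4 = (2^2)^2 ≡ 4^2 = 16 ≡ 16 (mod 373)
2^8 = (2^4)^2 ≡ 16^2 = 256 ≡ 256 (mod 373)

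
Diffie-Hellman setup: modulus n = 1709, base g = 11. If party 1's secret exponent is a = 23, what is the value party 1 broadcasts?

995

Public value = 11^23 mod 1709.
11^1 ≡ 11 (mod 1709)
11^2 = (11^1)^2 ≡ 11^2 = 121 ≡ 121 (mod 1709)
11^4 = (11^2)^2 ≡ 121^2 = 14641 ≡ 969 (mod 1709)
11^8 = (11^4)^2 ≡ 969^2 = 938961 ≡ 720 (mod 1709)
11^16 = (11^8)^2 ≡ 720^2 = 518400 ≡ 573 (mod 1709)
11^23 = 11^16 · 11^4 · 11^2 · 11^1 ≡ 573 · 969 · 121 · 11 ≡ 995 (mod 1709).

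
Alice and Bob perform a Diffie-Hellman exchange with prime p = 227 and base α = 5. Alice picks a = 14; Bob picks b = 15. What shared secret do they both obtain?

Bob sends B = α^b mod p = 5^15 mod 227.
5^1 ≡ 5 (mod 227)
5^2 = (5^1)^2 ≡ 5^2 = 25 ≡ 25 (mod 227)
5^4 = (5^2)^2 ≡ 25^2 = 625 ≡ 171 (mod 227)
5^8 = (5^4)^2 ≡ 171^2 = 29241 ≡ 185 (mod 227)
5^15 = 5^8 · 5^4 · 5^2 · 5^1 ≡ 185 · 171 · 25 · 5 ≡ 35 (mod 227).
So B = 35. Alice then computes K = B^a mod p = 35^14 mod 227.
35^1 ≡ 35 (mod 227)
35^2 = (35^1)^2 ≡ 35^2 = 1225 ≡ 90 (mod 227)
35^4 = (35^2)^2 ≡ 90^2 = 8100 ≡ 155 (mod 227)
35^8 = (35^4)^2 ≡ 155^2 = 24025 ≡ 190 (mod 227)
35^14 = 35^8 · 35^4 · 35^2 ≡ 190 · 155 · 90 ≡ 48 (mod 227).

48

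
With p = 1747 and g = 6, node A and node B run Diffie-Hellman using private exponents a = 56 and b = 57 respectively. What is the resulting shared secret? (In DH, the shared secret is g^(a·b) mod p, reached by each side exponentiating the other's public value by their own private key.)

Node A sends A = g^a mod p = 6^56 mod 1747.
6^1 ≡ 6 (mod 1747)
6^2 = (6^1)^2 ≡ 6^2 = 36 ≡ 36 (mod 1747)
6^4 = (6^2)^2 ≡ 36^2 = 1296 ≡ 1296 (mod 1747)
6^8 = (6^4)^2 ≡ 1296^2 = 1679616 ≡ 749 (mod 1747)
6^16 = (6^8)^2 ≡ 749^2 = 561001 ≡ 214 (mod 1747)
6^32 = (6^16)^2 ≡ 214^2 = 45796 ≡ 374 (mod 1747)
6^56 = 6^32 · 6^16 · 6^8 ≡ 374 · 214 · 749 ≡ 406 (mod 1747).
So A = 406. Node B then computes K = A^b mod p = 406^57 mod 1747.
406^1 ≡ 406 (mod 1747)
406^2 = (406^1)^2 ≡ 406^2 = 164836 ≡ 618 (mod 1747)
406^4 = (406^2)^2 ≡ 618^2 = 381924 ≡ 1078 (mod 1747)
406^8 = (406^4)^2 ≡ 1078^2 = 1162084 ≡ 329 (mod 1747)
406^16 = (406^8)^2 ≡ 329^2 = 108241 ≡ 1674 (mod 1747)
406^32 = (406^16)^2 ≡ 1674^2 = 2802276 ≡ 88 (mod 1747)
406^57 = 406^32 · 406^16 · 406^8 · 406^1 ≡ 88 · 1674 · 329 · 406 ≡ 1602 (mod 1747).

1602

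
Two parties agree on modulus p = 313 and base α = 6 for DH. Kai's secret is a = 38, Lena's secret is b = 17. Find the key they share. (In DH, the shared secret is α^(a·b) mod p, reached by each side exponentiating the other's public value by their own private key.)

Lena sends B = α^b mod p = 6^17 mod 313.
6^1 ≡ 6 (mod 313)
6^2 = (6^1)^2 ≡ 6^2 = 36 ≡ 36 (mod 313)
6^4 = (6^2)^2 ≡ 36^2 = 1296 ≡ 44 (mod 313)
6^8 = (6^4)^2 ≡ 44^2 = 1936 ≡ 58 (mod 313)
6^16 = (6^8)^2 ≡ 58^2 = 3364 ≡ 234 (mod 313)
6^17 = 6^16 · 6^1 ≡ 234 · 6 ≡ 152 (mod 313).
So B = 152. Kai then computes K = B^a mod p = 152^38 mod 313.
152^1 ≡ 152 (mod 313)
152^2 = (152^1)^2 ≡ 152^2 = 23104 ≡ 255 (mod 313)
152^4 = (152^2)^2 ≡ 255^2 = 65025 ≡ 234 (mod 313)
152^8 = (152^4)^2 ≡ 234^2 = 54756 ≡ 294 (mod 313)
152^16 = (152^8)^2 ≡ 294^2 = 86436 ≡ 48 (mod 313)
152^32 = (152^16)^2 ≡ 48^2 = 2304 ≡ 113 (mod 313)
152^38 = 152^32 · 152^4 · 152^2 ≡ 113 · 234 · 255 ≡ 64 (mod 313).

64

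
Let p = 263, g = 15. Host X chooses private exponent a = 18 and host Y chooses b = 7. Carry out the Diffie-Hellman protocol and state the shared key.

249

Host Y sends B = g^b mod p = 15^7 mod 263.
15^1 ≡ 15 (mod 263)
15^2 = (15^1)^2 ≡ 15^2 = 225 ≡ 225 (mod 263)
15^4 = (15^2)^2 ≡ 225^2 = 50625 ≡ 129 (mod 263)
15^7 = 15^4 · 15^2 · 15^1 ≡ 129 · 225 · 15 ≡ 110 (mod 263).
So B = 110. Host X then computes K = B^a mod p = 110^18 mod 263.
110^1 ≡ 110 (mod 263)
110^2 = (110^1)^2 ≡ 110^2 = 12100 ≡ 2 (mod 263)
110^4 = (110^2)^2 ≡ 2^2 = 4 ≡ 4 (mod 263)
110^8 = (110^4)^2 ≡ 4^2 = 16 ≡ 16 (mod 263)
110^16 = (110^8)^2 ≡ 16^2 = 256 ≡ 256 (mod 263)
110^18 = 110^16 · 110^2 ≡ 256 · 2 ≡ 249 (mod 263).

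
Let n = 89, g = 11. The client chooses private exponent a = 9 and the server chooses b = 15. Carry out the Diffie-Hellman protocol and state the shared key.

The server sends B = g^b mod n = 11^15 mod 89.
11^1 ≡ 11 (mod 89)
11^2 = (11^1)^2 ≡ 11^2 = 121 ≡ 32 (mod 89)
11^4 = (11^2)^2 ≡ 32^2 = 1024 ≡ 45 (mod 89)
11^8 = (11^4)^2 ≡ 45^2 = 2025 ≡ 67 (mod 89)
11^15 = 11^8 · 11^4 · 11^2 · 11^1 ≡ 67 · 45 · 32 · 11 ≡ 44 (mod 89).
So B = 44. The client then computes K = B^a mod n = 44^9 mod 89.
44^1 ≡ 44 (mod 89)
44^2 = (44^1)^2 ≡ 44^2 = 1936 ≡ 67 (mod 89)
44^4 = (44^2)^2 ≡ 67^2 = 4489 ≡ 39 (mod 89)
44^8 = (44^4)^2 ≡ 39^2 = 1521 ≡ 8 (mod 89)
44^9 = 44^8 · 44^1 ≡ 8 · 44 ≡ 85 (mod 89).

85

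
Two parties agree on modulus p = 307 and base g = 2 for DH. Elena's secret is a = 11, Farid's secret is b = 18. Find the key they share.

24

Farid sends B = g^b mod p = 2^18 mod 307.
2^1 ≡ 2 (mod 307)
2^2 = (2^1)^2 ≡ 2^2 = 4 ≡ 4 (mod 307)
2^4 = (2^2)^2 ≡ 4^2 = 16 ≡ 16 (mod 307)
2^8 = (2^4)^2 ≡ 16^2 = 256 ≡ 256 (mod 307)
2^16 = (2^8)^2 ≡ 256^2 = 65536 ≡ 145 (mod 307)
2^18 = 2^16 · 2^2 ≡ 145 · 4 ≡ 273 (mod 307).
So B = 273. Elena then computes K = B^a mod p = 273^11 mod 307.
273^1 ≡ 273 (mod 307)
273^2 = (273^1)^2 ≡ 273^2 = 74529 ≡ 235 (mod 307)
273^4 = (273^2)^2 ≡ 235^2 = 55225 ≡ 272 (mod 307)
273^8 = (273^4)^2 ≡ 272^2 = 73984 ≡ 304 (mod 307)
273^11 = 273^8 · 273^2 · 273^1 ≡ 304 · 235 · 273 ≡ 24 (mod 307).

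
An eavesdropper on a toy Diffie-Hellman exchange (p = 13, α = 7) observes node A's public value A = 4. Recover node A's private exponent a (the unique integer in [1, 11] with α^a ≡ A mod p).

10

Try successive powers of 7 modulo 13:
7^1 ≡ 7
7^2 ≡ 10
7^3 ≡ 5
7^4 ≡ 9
7^5 ≡ 11
7^6 ≡ 12
7^7 ≡ 6
7^8 ≡ 3
7^9 ≡ 8
7^10 ≡ 4
Found: a = 10.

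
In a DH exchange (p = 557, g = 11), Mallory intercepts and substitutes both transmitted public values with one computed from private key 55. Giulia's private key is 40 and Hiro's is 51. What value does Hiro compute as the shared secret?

Hiro receives Mallory's public value M = 11^55 mod 557 instead of the honest one.
11^1 ≡ 11 (mod 557)
11^2 = (11^1)^2 ≡ 11^2 = 121 ≡ 121 (mod 557)
11^4 = (11^2)^2 ≡ 121^2 = 14641 ≡ 159 (mod 557)
11^8 = (11^4)^2 ≡ 159^2 = 25281 ≡ 216 (mod 557)
11^16 = (11^8)^2 ≡ 216^2 = 46656 ≡ 425 (mod 557)
11^32 = (11^16)^2 ≡ 425^2 = 180625 ≡ 157 (mod 557)
11^55 = 11^32 · 11^16 · 11^4 · 11^2 · 11^1 ≡ 157 · 425 · 159 · 121 · 11 ≡ 223 (mod 557).
So M = 223. Hiro computes K = M^51 mod 557.
223^1 ≡ 223 (mod 557)
223^2 = (223^1)^2 ≡ 223^2 = 49729 ≡ 156 (mod 557)
223^4 = (223^2)^2 ≡ 156^2 = 24336 ≡ 385 (mod 557)
223^8 = (223^4)^2 ≡ 385^2 = 148225 ≡ 63 (mod 557)
223^16 = (223^8)^2 ≡ 63^2 = 3969 ≡ 70 (mod 557)
223^32 = (223^16)^2 ≡ 70^2 = 4900 ≡ 444 (mod 557)
223^51 = 223^32 · 223^16 · 223^2 · 223^1 ≡ 444 · 70 · 156 · 223 ≡ 516 (mod 557).

516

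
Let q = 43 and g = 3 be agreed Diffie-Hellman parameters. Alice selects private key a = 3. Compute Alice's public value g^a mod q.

27

Public value = 3^3 mod 43.
3^1 ≡ 3 (mod 43)
3^2 = (3^1)^2 ≡ 3^2 = 9 ≡ 9 (mod 43)
3^3 = 3^2 · 3^1 ≡ 9 · 3 ≡ 27 (mod 43).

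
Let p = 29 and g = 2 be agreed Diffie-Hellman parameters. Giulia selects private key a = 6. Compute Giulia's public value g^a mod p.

Public value = 2^6 mod 29.
2^1 ≡ 2 (mod 29)
2^2 = (2^1)^2 ≡ 2^2 = 4 ≡ 4 (mod 29)
2^4 = (2^2)^2 ≡ 4^2 = 16 ≡ 16 (mod 29)
2^6 = 2^4 · 2^2 ≡ 16 · 4 ≡ 6 (mod 29).

6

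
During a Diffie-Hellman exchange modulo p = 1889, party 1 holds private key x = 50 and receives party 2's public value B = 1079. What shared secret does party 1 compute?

Shared key K = 1079^50 mod 1889.
1079^1 ≡ 1079 (mod 1889)
1079^2 = (1079^1)^2 ≡ 1079^2 = 1164241 ≡ 617 (mod 1889)
1079^4 = (1079^2)^2 ≡ 617^2 = 380689 ≡ 1000 (mod 1889)
1079^8 = (1079^4)^2 ≡ 1000^2 = 1000000 ≡ 719 (mod 1889)
1079^16 = (1079^8)^2 ≡ 719^2 = 516961 ≡ 1264 (mod 1889)
1079^32 = (1079^16)^2 ≡ 1264^2 = 1597696 ≡ 1491 (mod 1889)
1079^50 = 1079^32 · 1079^16 · 1079^2 ≡ 1491 · 1264 · 617 ≡ 1278 (mod 1889).

1278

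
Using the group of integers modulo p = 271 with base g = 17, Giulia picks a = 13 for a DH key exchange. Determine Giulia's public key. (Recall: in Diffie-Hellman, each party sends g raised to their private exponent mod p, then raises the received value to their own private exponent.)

40

Public value = 17^13 mod 271.
17^1 ≡ 17 (mod 271)
17^2 = (17^1)^2 ≡ 17^2 = 289 ≡ 18 (mod 271)
17^4 = (17^2)^2 ≡ 18^2 = 324 ≡ 53 (mod 271)
17^8 = (17^4)^2 ≡ 53^2 = 2809 ≡ 99 (mod 271)
17^13 = 17^8 · 17^4 · 17^1 ≡ 99 · 53 · 17 ≡ 40 (mod 271).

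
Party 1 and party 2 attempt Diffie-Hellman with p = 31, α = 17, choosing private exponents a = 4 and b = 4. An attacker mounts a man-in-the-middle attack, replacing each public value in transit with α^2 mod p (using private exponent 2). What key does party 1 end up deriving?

Party 1 receives an attacker's public value M = 17^2 mod 31 instead of the honest one.
17^1 ≡ 17 (mod 31)
17^2 = (17^1)^2 ≡ 17^2 = 289 ≡ 10 (mod 31)
So M = 10. Party 1 computes K = M^4 mod 31.
10^1 ≡ 10 (mod 31)
10^2 = (10^1)^2 ≡ 10^2 = 100 ≡ 7 (mod 31)
10^4 = (10^2)^2 ≡ 7^2 = 49 ≡ 18 (mod 31)

18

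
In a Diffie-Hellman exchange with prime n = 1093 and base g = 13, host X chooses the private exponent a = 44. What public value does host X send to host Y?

Public value = 13^{44} \pmod{1093}.
13^1 ≡ 13 (mod 1093)
13^2 = (13^1)^2 ≡ 13^2 = 169 ≡ 169 (mod 1093)
13^4 = (13^2)^2 ≡ 169^2 = 28561 ≡ 143 (mod 1093)
13^8 = (13^4)^2 ≡ 143^2 = 20449 ≡ 775 (mod 1093)
13^16 = (13^8)^2 ≡ 775^2 = 600625 ≡ 568 (mod 1093)
13^32 = (13^16)^2 ≡ 568^2 = 322624 ≡ 189 (mod 1093)
13^44 = 13^32 · 13^8 · 13^4 ≡ 189 · 775 · 143 ≡ 766 (mod 1093).

766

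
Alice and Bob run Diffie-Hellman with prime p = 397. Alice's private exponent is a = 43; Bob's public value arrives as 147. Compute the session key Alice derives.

151

Shared key K = 147^43 mod 397.
147^1 ≡ 147 (mod 397)
147^2 = (147^1)^2 ≡ 147^2 = 21609 ≡ 171 (mod 397)
147^4 = (147^2)^2 ≡ 171^2 = 29241 ≡ 260 (mod 397)
147^8 = (147^4)^2 ≡ 260^2 = 67600 ≡ 110 (mod 397)
147^16 = (147^8)^2 ≡ 110^2 = 12100 ≡ 190 (mod 397)
147^32 = (147^16)^2 ≡ 190^2 = 36100 ≡ 370 (mod 397)
147^43 = 147^32 · 147^8 · 147^2 · 147^1 ≡ 370 · 110 · 171 · 147 ≡ 151 (mod 397).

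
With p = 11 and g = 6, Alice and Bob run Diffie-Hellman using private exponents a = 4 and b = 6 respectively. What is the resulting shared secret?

Alice sends A = g^a mod p = 6^4 mod 11.
6^1 ≡ 6 (mod 11)
6^2 = (6^1)^2 ≡ 6^2 = 36 ≡ 3 (mod 11)
6^4 = (6^2)^2 ≡ 3^2 = 9 ≡ 9 (mod 11)
So A = 9. Bob then computes K = A^b mod p = 9^6 mod 11.
9^1 ≡ 9 (mod 11)
9^2 = (9^1)^2 ≡ 9^2 = 81 ≡ 4 (mod 11)
9^4 = (9^2)^2 ≡ 4^2 = 16 ≡ 5 (mod 11)
9^6 = 9^4 · 9^2 ≡ 5 · 4 ≡ 9 (mod 11).

9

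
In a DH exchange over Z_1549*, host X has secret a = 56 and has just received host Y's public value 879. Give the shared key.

Shared key K = 879^56 mod 1549.
879^1 ≡ 879 (mod 1549)
879^2 = (879^1)^2 ≡ 879^2 = 772641 ≡ 1239 (mod 1549)
879^4 = (879^2)^2 ≡ 1239^2 = 1535121 ≡ 62 (mod 1549)
879^8 = (879^4)^2 ≡ 62^2 = 3844 ≡ 746 (mod 1549)
879^16 = (879^8)^2 ≡ 746^2 = 556516 ≡ 425 (mod 1549)
879^32 = (879^16)^2 ≡ 425^2 = 180625 ≡ 941 (mod 1549)
879^56 = 879^32 · 879^16 · 879^8 ≡ 941 · 425 · 746 ≡ 454 (mod 1549).

454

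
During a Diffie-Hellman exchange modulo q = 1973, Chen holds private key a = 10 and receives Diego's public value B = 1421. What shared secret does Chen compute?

Shared key K = 1421^10 mod 1973.
1421^1 ≡ 1421 (mod 1973)
1421^2 = (1421^1)^2 ≡ 1421^2 = 2019241 ≡ 862 (mod 1973)
1421^4 = (1421^2)^2 ≡ 862^2 = 743044 ≡ 1196 (mod 1973)
1421^8 = (1421^4)^2 ≡ 1196^2 = 1430416 ≡ 1964 (mod 1973)
1421^10 = 1421^8 · 1421^2 ≡ 1964 · 862 ≡ 134 (mod 1973).

134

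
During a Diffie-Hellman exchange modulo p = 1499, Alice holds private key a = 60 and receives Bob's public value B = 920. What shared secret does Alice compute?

1076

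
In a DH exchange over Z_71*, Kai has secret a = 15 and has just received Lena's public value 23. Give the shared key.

23

Shared key K = 23^15 mod 71.
23^1 ≡ 23 (mod 71)
23^2 = (23^1)^2 ≡ 23^2 = 529 ≡ 32 (mod 71)
23^4 = (23^2)^2 ≡ 32^2 = 1024 ≡ 30 (mod 71)
23^8 = (23^4)^2 ≡ 30^2 = 900 ≡ 48 (mod 71)
23^15 = 23^8 · 23^4 · 23^2 · 23^1 ≡ 48 · 30 · 32 · 23 ≡ 23 (mod 71).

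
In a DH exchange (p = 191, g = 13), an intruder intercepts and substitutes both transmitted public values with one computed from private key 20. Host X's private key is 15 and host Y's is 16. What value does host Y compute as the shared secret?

Host Y receives an intruder's public value M = 13^20 mod 191 instead of the honest one.
13^1 ≡ 13 (mod 191)
13^2 = (13^1)^2 ≡ 13^2 = 169 ≡ 169 (mod 191)
13^4 = (13^2)^2 ≡ 169^2 = 28561 ≡ 102 (mod 191)
13^8 = (13^4)^2 ≡ 102^2 = 10404 ≡ 90 (mod 191)
13^16 = (13^8)^2 ≡ 90^2 = 8100 ≡ 78 (mod 191)
13^20 = 13^16 · 13^4 ≡ 78 · 102 ≡ 125 (mod 191).
So M = 125. Host Y computes K = M^16 mod 191.
125^1 ≡ 125 (mod 191)
125^2 = (125^1)^2 ≡ 125^2 = 15625 ≡ 154 (mod 191)
125^4 = (125^2)^2 ≡ 154^2 = 23716 ≡ 32 (mod 191)
125^8 = (125^4)^2 ≡ 32^2 = 1024 ≡ 69 (mod 191)
125^16 = (125^8)^2 ≡ 69^2 = 4761 ≡ 177 (mod 191)

177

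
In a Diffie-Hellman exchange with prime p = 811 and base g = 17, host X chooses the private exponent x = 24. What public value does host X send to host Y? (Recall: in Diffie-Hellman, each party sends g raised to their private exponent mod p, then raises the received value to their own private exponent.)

Public value = 17^24 mod 811.
17^1 ≡ 17 (mod 811)
17^2 = (17^1)^2 ≡ 17^2 = 289 ≡ 289 (mod 811)
17^4 = (17^2)^2 ≡ 289^2 = 83521 ≡ 799 (mod 811)
17^8 = (17^4)^2 ≡ 799^2 = 638401 ≡ 144 (mod 811)
17^16 = (17^8)^2 ≡ 144^2 = 20736 ≡ 461 (mod 811)
17^24 = 17^16 · 17^8 ≡ 461 · 144 ≡ 693 (mod 811).

693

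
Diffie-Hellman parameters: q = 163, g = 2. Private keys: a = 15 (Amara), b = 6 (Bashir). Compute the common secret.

Bashir sends B = g^b mod q = 2^6 mod 163.
2^1 ≡ 2 (mod 163)
2^2 = (2^1)^2 ≡ 2^2 = 4 ≡ 4 (mod 163)
2^4 = (2^2)^2 ≡ 4^2 = 16 ≡ 16 (mod 163)
2^6 = 2^4 · 2^2 ≡ 16 · 4 ≡ 64 (mod 163).
So B = 64. Amara then computes K = B^a mod q = 64^15 mod 163.
64^1 ≡ 64 (mod 163)
64^2 = (64^1)^2 ≡ 64^2 = 4096 ≡ 21 (mod 163)
64^4 = (64^2)^2 ≡ 21^2 = 441 ≡ 115 (mod 163)
64^8 = (64^4)^2 ≡ 115^2 = 13225 ≡ 22 (mod 163)
64^15 = 64^8 · 64^4 · 64^2 · 64^1 ≡ 22 · 115 · 21 · 64 ≡ 140 (mod 163).

140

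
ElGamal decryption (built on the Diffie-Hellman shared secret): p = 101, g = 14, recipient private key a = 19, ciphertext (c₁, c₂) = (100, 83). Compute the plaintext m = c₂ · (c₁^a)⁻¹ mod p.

Shared mask s = c₁^a mod p = 100^19 mod 101.
100^1 ≡ 100 (mod 101)
100^2 = (100^1)^2 ≡ 100^2 = 10000 ≡ 1 (mod 101)
100^4 = (100^2)^2 ≡ 1^2 = 1 ≡ 1 (mod 101)
100^8 = (100^4)^2 ≡ 1^2 = 1 ≡ 1 (mod 101)
100^16 = (100^8)^2 ≡ 1^2 = 1 ≡ 1 (mod 101)
100^19 = 100^16 · 100^2 · 100^1 ≡ 1 · 1 · 100 ≡ 100 (mod 101).
So s = 100; s⁻¹ ≡ 100 (mod 101).
m = c₂ · s⁻¹ mod 101 = 83 · 100 mod 101 = 18.

18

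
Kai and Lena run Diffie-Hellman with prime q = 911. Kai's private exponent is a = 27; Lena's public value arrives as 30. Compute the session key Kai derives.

30

Shared key K = 30^27 mod 911.
30^1 ≡ 30 (mod 911)
30^2 = (30^1)^2 ≡ 30^2 = 900 ≡ 900 (mod 911)
30^4 = (30^2)^2 ≡ 900^2 = 810000 ≡ 121 (mod 911)
30^8 = (30^4)^2 ≡ 121^2 = 14641 ≡ 65 (mod 911)
30^16 = (30^8)^2 ≡ 65^2 = 4225 ≡ 581 (mod 911)
30^27 = 30^16 · 30^8 · 30^2 · 30^1 ≡ 581 · 65 · 900 · 30 ≡ 30 (mod 911).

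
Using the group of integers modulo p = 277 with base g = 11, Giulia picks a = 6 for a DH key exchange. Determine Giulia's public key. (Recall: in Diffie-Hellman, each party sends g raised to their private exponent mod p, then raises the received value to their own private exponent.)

146

Public value = 11^6 mod 277.
11^1 ≡ 11 (mod 277)
11^2 = (11^1)^2 ≡ 11^2 = 121 ≡ 121 (mod 277)
11^4 = (11^2)^2 ≡ 121^2 = 14641 ≡ 237 (mod 277)
11^6 = 11^4 · 11^2 ≡ 237 · 121 ≡ 146 (mod 277).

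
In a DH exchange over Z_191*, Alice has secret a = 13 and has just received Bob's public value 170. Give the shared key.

Shared key K = 170^13 mod 191.
170^1 ≡ 170 (mod 191)
170^2 = (170^1)^2 ≡ 170^2 = 28900 ≡ 59 (mod 191)
170^4 = (170^2)^2 ≡ 59^2 = 3481 ≡ 43 (mod 191)
170^8 = (170^4)^2 ≡ 43^2 = 1849 ≡ 130 (mod 191)
170^13 = 170^8 · 170^4 · 170^1 ≡ 130 · 43 · 170 ≡ 75 (mod 191).

75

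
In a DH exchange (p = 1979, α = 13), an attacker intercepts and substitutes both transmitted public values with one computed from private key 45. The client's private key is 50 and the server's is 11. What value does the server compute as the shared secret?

1197

The server receives an attacker's public value M = 13^45 mod 1979 instead of the honest one.
13^1 ≡ 13 (mod 1979)
13^2 = (13^1)^2 ≡ 13^2 = 169 ≡ 169 (mod 1979)
13^4 = (13^2)^2 ≡ 169^2 = 28561 ≡ 855 (mod 1979)
13^8 = (13^4)^2 ≡ 855^2 = 731025 ≡ 774 (mod 1979)
13^16 = (13^8)^2 ≡ 774^2 = 599076 ≡ 1418 (mod 1979)
13^32 = (13^16)^2 ≡ 1418^2 = 2010724 ≡ 60 (mod 1979)
13^45 = 13^32 · 13^8 · 13^4 · 13^1 ≡ 60 · 774 · 855 · 13 ≡ 9 (mod 1979).
So M = 9. The server computes K = M^11 mod 1979.
9^1 ≡ 9 (mod 1979)
9^2 = (9^1)^2 ≡ 9^2 = 81 ≡ 81 (mod 1979)
9^4 = (9^2)^2 ≡ 81^2 = 6561 ≡ 624 (mod 1979)
9^8 = (9^4)^2 ≡ 624^2 = 389376 ≡ 1492 (mod 1979)
9^11 = 9^8 · 9^2 · 9^1 ≡ 1492 · 81 · 9 ≡ 1197 (mod 1979).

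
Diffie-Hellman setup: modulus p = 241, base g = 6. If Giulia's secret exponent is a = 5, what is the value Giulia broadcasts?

Public value = 6^5 mod 241.
6^1 ≡ 6 (mod 241)
6^2 = (6^1)^2 ≡ 6^2 = 36 ≡ 36 (mod 241)
6^4 = (6^2)^2 ≡ 36^2 = 1296 ≡ 91 (mod 241)
6^5 = 6^4 · 6^1 ≡ 91 · 6 ≡ 64 (mod 241).

64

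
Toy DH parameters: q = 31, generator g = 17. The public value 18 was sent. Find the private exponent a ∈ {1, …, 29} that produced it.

8

Try successive powers of 17 modulo 31:
17^1 ≡ 17
17^2 ≡ 10
17^3 ≡ 15
17^4 ≡ 7
17^5 ≡ 26
17^6 ≡ 8
17^7 ≡ 12
17^8 ≡ 18
Found: a = 8.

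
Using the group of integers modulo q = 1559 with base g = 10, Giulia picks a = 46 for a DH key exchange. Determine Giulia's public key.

704

Public value = 10^{46} \pmod{1559}.
10^1 ≡ 10 (mod 1559)
10^2 = (10^1)^2 ≡ 10^2 = 100 ≡ 100 (mod 1559)
10^4 = (10^2)^2 ≡ 100^2 = 10000 ≡ 646 (mod 1559)
10^8 = (10^4)^2 ≡ 646^2 = 417316 ≡ 1063 (mod 1559)
10^16 = (10^8)^2 ≡ 1063^2 = 1129969 ≡ 1253 (mod 1559)
10^32 = (10^16)^2 ≡ 1253^2 = 1570009 ≡ 96 (mod 1559)
10^46 = 10^32 · 10^8 · 10^4 · 10^2 ≡ 96 · 1063 · 646 · 100 ≡ 704 (mod 1559).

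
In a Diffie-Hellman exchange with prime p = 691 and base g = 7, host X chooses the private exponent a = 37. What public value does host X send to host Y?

Public value = 7^37 mod 691.
7^1 ≡ 7 (mod 691)
7^2 = (7^1)^2 ≡ 7^2 = 49 ≡ 49 (mod 691)
7^4 = (7^2)^2 ≡ 49^2 = 2401 ≡ 328 (mod 691)
7^8 = (7^4)^2 ≡ 328^2 = 107584 ≡ 479 (mod 691)
7^16 = (7^8)^2 ≡ 479^2 = 229441 ≡ 29 (mod 691)
7^32 = (7^16)^2 ≡ 29^2 = 841 ≡ 150 (mod 691)
7^37 = 7^32 · 7^4 · 7^1 ≡ 150 · 328 · 7 ≡ 282 (mod 691).

282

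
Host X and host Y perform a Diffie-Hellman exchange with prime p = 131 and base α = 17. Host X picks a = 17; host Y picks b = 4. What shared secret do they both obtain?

Host Y sends B = α^b mod p = 17^4 mod 131.
17^1 ≡ 17 (mod 131)
17^2 = (17^1)^2 ≡ 17^2 = 289 ≡ 27 (mod 131)
17^4 = (17^2)^2 ≡ 27^2 = 729 ≡ 74 (mod 131)
So B = 74. Host X then computes K = B^a mod p = 74^17 mod 131.
74^1 ≡ 74 (mod 131)
74^2 = (74^1)^2 ≡ 74^2 = 5476 ≡ 105 (mod 131)
74^4 = (74^2)^2 ≡ 105^2 = 11025 ≡ 21 (mod 131)
74^8 = (74^4)^2 ≡ 21^2 = 441 ≡ 48 (mod 131)
74^16 = (74^8)^2 ≡ 48^2 = 2304 ≡ 77 (mod 131)
74^17 = 74^16 · 74^1 ≡ 77 · 74 ≡ 65 (mod 131).

65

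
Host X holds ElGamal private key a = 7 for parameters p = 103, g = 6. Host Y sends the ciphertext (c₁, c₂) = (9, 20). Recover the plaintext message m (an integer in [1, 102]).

78

Shared mask s = c₁^a mod p = 9^7 mod 103.
9^1 ≡ 9 (mod 103)
9^2 = (9^1)^2 ≡ 9^2 = 81 ≡ 81 (mod 103)
9^4 = (9^2)^2 ≡ 81^2 = 6561 ≡ 72 (mod 103)
9^7 = 9^4 · 9^2 · 9^1 ≡ 72 · 81 · 9 ≡ 61 (mod 103).
So s = 61; s⁻¹ ≡ 76 (mod 103).
m = c₂ · s⁻¹ mod 103 = 20 · 76 mod 103 = 78.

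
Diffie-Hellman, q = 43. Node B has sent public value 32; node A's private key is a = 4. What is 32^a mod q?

21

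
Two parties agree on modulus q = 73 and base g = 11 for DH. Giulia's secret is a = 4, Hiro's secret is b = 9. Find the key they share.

Giulia sends A = g^a mod q = 11^4 mod 73.
11^1 ≡ 11 (mod 73)
11^2 = (11^1)^2 ≡ 11^2 = 121 ≡ 48 (mod 73)
11^4 = (11^2)^2 ≡ 48^2 = 2304 ≡ 41 (mod 73)
So A = 41. Hiro then computes K = A^b mod q = 41^9 mod 73.
41^1 ≡ 41 (mod 73)
41^2 = (41^1)^2 ≡ 41^2 = 1681 ≡ 2 (mod 73)
41^4 = (41^2)^2 ≡ 2^2 = 4 ≡ 4 (mod 73)
41^8 = (41^4)^2 ≡ 4^2 = 16 ≡ 16 (mod 73)
41^9 = 41^8 · 41^1 ≡ 16 · 41 ≡ 72 (mod 73).

72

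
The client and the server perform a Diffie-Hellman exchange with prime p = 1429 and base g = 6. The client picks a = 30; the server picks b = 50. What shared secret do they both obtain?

273

The client sends A = g^a mod p = 6^30 mod 1429.
6^1 ≡ 6 (mod 1429)
6^2 = (6^1)^2 ≡ 6^2 = 36 ≡ 36 (mod 1429)
6^4 = (6^2)^2 ≡ 36^2 = 1296 ≡ 1296 (mod 1429)
6^8 = (6^4)^2 ≡ 1296^2 = 1679616 ≡ 541 (mod 1429)
6^16 = (6^8)^2 ≡ 541^2 = 292681 ≡ 1165 (mod 1429)
6^30 = 6^16 · 6^8 · 6^4 · 6^2 ≡ 1165 · 541 · 1296 · 36 ≡ 507 (mod 1429).
So A = 507. The server then computes K = A^b mod p = 507^50 mod 1429.
507^1 ≡ 507 (mod 1429)
507^2 = (507^1)^2 ≡ 507^2 = 257049 ≡ 1258 (mod 1429)
507^4 = (507^2)^2 ≡ 1258^2 = 1582564 ≡ 661 (mod 1429)
507^8 = (507^4)^2 ≡ 661^2 = 436921 ≡ 1076 (mod 1429)
507^16 = (507^8)^2 ≡ 1076^2 = 1157776 ≡ 286 (mod 1429)
507^32 = (507^16)^2 ≡ 286^2 = 81796 ≡ 343 (mod 1429)
507^50 = 507^32 · 507^16 · 507^2 ≡ 343 · 286 · 1258 ≡ 273 (mod 1429).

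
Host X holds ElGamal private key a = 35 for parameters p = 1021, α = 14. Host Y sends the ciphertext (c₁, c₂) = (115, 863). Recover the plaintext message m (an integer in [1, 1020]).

Shared mask s = c₁^a mod p = 115^35 mod 1021.
115^1 ≡ 115 (mod 1021)
115^2 = (115^1)^2 ≡ 115^2 = 13225 ≡ 973 (mod 1021)
115^4 = (115^2)^2 ≡ 973^2 = 946729 ≡ 262 (mod 1021)
115^8 = (115^4)^2 ≡ 262^2 = 68644 ≡ 237 (mod 1021)
115^16 = (115^8)^2 ≡ 237^2 = 56169 ≡ 14 (mod 1021)
115^32 = (115^16)^2 ≡ 14^2 = 196 ≡ 196 (mod 1021)
115^35 = 115^32 · 115^2 · 115^1 ≡ 196 · 973 · 115 ≡ 340 (mod 1021).
So s = 340; s⁻¹ ≡ 1018 (mod 1021).
m = c₂ · s⁻¹ mod 1021 = 863 · 1018 mod 1021 = 474.

474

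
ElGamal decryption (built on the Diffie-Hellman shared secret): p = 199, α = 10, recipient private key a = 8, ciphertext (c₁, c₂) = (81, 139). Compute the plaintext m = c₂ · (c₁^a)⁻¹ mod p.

Shared mask s = c₁^a mod p = 81^8 mod 199.
81^1 ≡ 81 (mod 199)
81^2 = (81^1)^2 ≡ 81^2 = 6561 ≡ 193 (mod 199)
81^4 = (81^2)^2 ≡ 193^2 = 37249 ≡ 36 (mod 199)
81^8 = (81^4)^2 ≡ 36^2 = 1296 ≡ 102 (mod 199)
So s = 102; s⁻¹ ≡ 80 (mod 199).
m = c₂ · s⁻¹ mod 199 = 139 · 80 mod 199 = 175.

175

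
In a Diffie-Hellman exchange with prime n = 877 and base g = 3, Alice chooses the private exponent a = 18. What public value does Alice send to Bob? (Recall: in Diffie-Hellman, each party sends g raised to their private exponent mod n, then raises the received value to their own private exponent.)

477

Public value = 3^18 (mod 877).
3^1 ≡ 3 (mod 877)
3^2 = (3^1)^2 ≡ 3^2 = 9 ≡ 9 (mod 877)
3^4 = (3^2)^2 ≡ 9^2 = 81 ≡ 81 (mod 877)
3^8 = (3^4)^2 ≡ 81^2 = 6561 ≡ 422 (mod 877)
3^16 = (3^8)^2 ≡ 422^2 = 178084 ≡ 53 (mod 877)
3^18 = 3^16 · 3^2 ≡ 53 · 9 ≡ 477 (mod 877).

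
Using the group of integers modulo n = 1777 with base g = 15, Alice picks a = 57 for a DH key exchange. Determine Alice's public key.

480

Public value = 15^57 mod 1777.
15^1 ≡ 15 (mod 1777)
15^2 = (15^1)^2 ≡ 15^2 = 225 ≡ 225 (mod 1777)
15^4 = (15^2)^2 ≡ 225^2 = 50625 ≡ 869 (mod 1777)
15^8 = (15^4)^2 ≡ 869^2 = 755161 ≡ 1713 (mod 1777)
15^16 = (15^8)^2 ≡ 1713^2 = 2934369 ≡ 542 (mod 1777)
15^32 = (15^16)^2 ≡ 542^2 = 293764 ≡ 559 (mod 1777)
15^57 = 15^32 · 15^16 · 15^8 · 15^1 ≡ 559 · 542 · 1713 · 15 ≡ 480 (mod 1777).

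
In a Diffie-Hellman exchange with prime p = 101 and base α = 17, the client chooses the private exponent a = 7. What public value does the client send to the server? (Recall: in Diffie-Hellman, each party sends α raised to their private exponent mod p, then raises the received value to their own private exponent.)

Public value = 17^7 mod 101.
17^1 ≡ 17 (mod 101)
17^2 = (17^1)^2 ≡ 17^2 = 289 ≡ 87 (mod 101)
17^4 = (17^2)^2 ≡ 87^2 = 7569 ≡ 95 (mod 101)
17^7 = 17^4 · 17^2 · 17^1 ≡ 95 · 87 · 17 ≡ 14 (mod 101).

14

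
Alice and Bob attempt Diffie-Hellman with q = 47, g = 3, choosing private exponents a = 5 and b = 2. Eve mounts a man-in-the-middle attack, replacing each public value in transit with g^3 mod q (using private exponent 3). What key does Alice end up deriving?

42

Alice receives Eve's public value M = 3^3 mod 47 instead of the honest one.
3^1 ≡ 3 (mod 47)
3^2 = (3^1)^2 ≡ 3^2 = 9 ≡ 9 (mod 47)
3^3 = 3^2 · 3^1 ≡ 9 · 3 ≡ 27 (mod 47).
So M = 27. Alice computes K = M^5 mod 47.
27^1 ≡ 27 (mod 47)
27^2 = (27^1)^2 ≡ 27^2 = 729 ≡ 24 (mod 47)
27^4 = (27^2)^2 ≡ 24^2 = 576 ≡ 12 (mod 47)
27^5 = 27^4 · 27^1 ≡ 12 · 27 ≡ 42 (mod 47).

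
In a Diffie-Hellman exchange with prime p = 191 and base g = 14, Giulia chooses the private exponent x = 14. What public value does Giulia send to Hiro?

6

Public value = 14^14 mod 191.
14^1 ≡ 14 (mod 191)
14^2 = (14^1)^2 ≡ 14^2 = 196 ≡ 5 (mod 191)
14^4 = (14^2)^2 ≡ 5^2 = 25 ≡ 25 (mod 191)
14^8 = (14^4)^2 ≡ 25^2 = 625 ≡ 52 (mod 191)
14^14 = 14^8 · 14^4 · 14^2 ≡ 52 · 25 · 5 ≡ 6 (mod 191).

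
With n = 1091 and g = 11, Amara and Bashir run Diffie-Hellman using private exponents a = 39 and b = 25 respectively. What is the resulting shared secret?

117

Bashir sends B = g^b mod n = 11^25 mod 1091.
11^1 ≡ 11 (mod 1091)
11^2 = (11^1)^2 ≡ 11^2 = 121 ≡ 121 (mod 1091)
11^4 = (11^2)^2 ≡ 121^2 = 14641 ≡ 458 (mod 1091)
11^8 = (11^4)^2 ≡ 458^2 = 209764 ≡ 292 (mod 1091)
11^16 = (11^8)^2 ≡ 292^2 = 85264 ≡ 166 (mod 1091)
11^25 = 11^16 · 11^8 · 11^1 ≡ 166 · 292 · 11 ≡ 784 (mod 1091).
So B = 784. Amara then computes K = B^a mod n = 784^39 mod 1091.
784^1 ≡ 784 (mod 1091)
784^2 = (784^1)^2 ≡ 784^2 = 614656 ≡ 423 (mod 1091)
784^4 = (784^2)^2 ≡ 423^2 = 178929 ≡ 5 (mod 1091)
784^8 = (784^4)^2 ≡ 5^2 = 25 ≡ 25 (mod 1091)
784^16 = (784^8)^2 ≡ 25^2 = 625 ≡ 625 (mod 1091)
784^32 = (784^16)^2 ≡ 625^2 = 390625 ≡ 47 (mod 1091)
784^39 = 784^32 · 784^4 · 784^2 · 784^1 ≡ 47 · 5 · 423 · 784 ≡ 117 (mod 1091).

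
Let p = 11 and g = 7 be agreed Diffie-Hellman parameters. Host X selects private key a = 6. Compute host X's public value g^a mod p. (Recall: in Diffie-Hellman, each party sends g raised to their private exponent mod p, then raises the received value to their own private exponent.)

4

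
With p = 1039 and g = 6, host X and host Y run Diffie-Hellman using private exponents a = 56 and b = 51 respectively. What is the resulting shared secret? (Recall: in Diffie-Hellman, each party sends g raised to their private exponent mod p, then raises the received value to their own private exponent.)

Host X sends A = g^a mod p = 6^56 mod 1039.
6^1 ≡ 6 (mod 1039)
6^2 = (6^1)^2 ≡ 6^2 = 36 ≡ 36 (mod 1039)
6^4 = (6^2)^2 ≡ 36^2 = 1296 ≡ 257 (mod 1039)
6^8 = (6^4)^2 ≡ 257^2 = 66049 ≡ 592 (mod 1039)
6^16 = (6^8)^2 ≡ 592^2 = 350464 ≡ 321 (mod 1039)
6^32 = (6^16)^2 ≡ 321^2 = 103041 ≡ 180 (mod 1039)
6^56 = 6^32 · 6^16 · 6^8 ≡ 180 · 321 · 592 ≡ 841 (mod 1039).
So A = 841. Host Y then computes K = A^b mod p = 841^51 mod 1039.
841^1 ≡ 841 (mod 1039)
841^2 = (841^1)^2 ≡ 841^2 = 707281 ≡ 761 (mod 1039)
841^4 = (841^2)^2 ≡ 761^2 = 579121 ≡ 398 (mod 1039)
841^8 = (841^4)^2 ≡ 398^2 = 158404 ≡ 476 (mod 1039)
841^16 = (841^8)^2 ≡ 476^2 = 226576 ≡ 74 (mod 1039)
841^32 = (841^16)^2 ≡ 74^2 = 5476 ≡ 281 (mod 1039)
841^51 = 841^32 · 841^16 · 841^2 · 841^1 ≡ 281 · 74 · 761 · 841 ≡ 717 (mod 1039).

717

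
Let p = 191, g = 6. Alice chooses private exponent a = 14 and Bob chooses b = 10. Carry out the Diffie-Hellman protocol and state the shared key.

121

Bob sends B = g^b mod p = 6^10 mod 191.
6^1 ≡ 6 (mod 191)
6^2 = (6^1)^2 ≡ 6^2 = 36 ≡ 36 (mod 191)
6^4 = (6^2)^2 ≡ 36^2 = 1296 ≡ 150 (mod 191)
6^8 = (6^4)^2 ≡ 150^2 = 22500 ≡ 153 (mod 191)
6^10 = 6^8 · 6^2 ≡ 153 · 36 ≡ 160 (mod 191).
So B = 160. Alice then computes K = B^a mod p = 160^14 mod 191.
160^1 ≡ 160 (mod 191)
160^2 = (160^1)^2 ≡ 160^2 = 25600 ≡ 6 (mod 191)
160^4 = (160^2)^2 ≡ 6^2 = 36 ≡ 36 (mod 191)
160^8 = (160^4)^2 ≡ 36^2 = 1296 ≡ 150 (mod 191)
160^14 = 160^8 · 160^4 · 160^2 ≡ 150 · 36 · 6 ≡ 121 (mod 191).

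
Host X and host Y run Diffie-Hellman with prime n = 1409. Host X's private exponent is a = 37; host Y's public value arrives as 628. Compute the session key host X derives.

Shared key K = 628^37 mod 1409.
628^1 ≡ 628 (mod 1409)
628^2 = (628^1)^2 ≡ 628^2 = 394384 ≡ 1273 (mod 1409)
628^4 = (628^2)^2 ≡ 1273^2 = 1620529 ≡ 179 (mod 1409)
628^8 = (628^4)^2 ≡ 179^2 = 32041 ≡ 1043 (mod 1409)
628^16 = (628^8)^2 ≡ 1043^2 = 1087849 ≡ 101 (mod 1409)
628^32 = (628^16)^2 ≡ 101^2 = 10201 ≡ 338 (mod 1409)
628^37 = 628^32 · 628^4 · 628^1 ≡ 338 · 179 · 628 ≡ 162 (mod 1409).

162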